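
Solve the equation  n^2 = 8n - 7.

n = 1 or n = 7

Bring every term to one side: n^2 - 8n + 7 = 0.
Factor: (n - 1)(n - 7) = 0.
So n = 1 or n = 7.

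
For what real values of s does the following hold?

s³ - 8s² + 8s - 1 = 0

s = 0.1459 or s = 1 or s = 6.8541

Possible rational roots are divisors of -1. Testing s = 1 gives 0, so (s - 1) is a factor.
Divide: s³ - 8s² + 8s - 1 = (s - 1)(s² - 7s + 1).
Apply the quadratic formula to s² - 7s + 1 = 0: s = (7 ± √45)/2, i.e. s ≈ 6.8541 or s ≈ 0.1459.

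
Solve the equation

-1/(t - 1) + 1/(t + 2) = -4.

Multiply both sides by (t - 1)(t + 2):
-(t + 2) + (t - 1) = -4(t - 1)(t + 2).
Expand and collect terms: -4t² - 4t + 11 = 0.
By the quadratic formula, t = (4 ± √192) / -8, so t ≈ -2.2321 or t ≈ 1.2321.
Neither value makes a denominator zero (t ≠ 1, t ≠ -2), so both are valid.

t = -2.2321 or t = 1.2321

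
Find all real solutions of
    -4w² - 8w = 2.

Rearrange to standard form: -4w² - 8w - 2 = 0.
Discriminant: (-8)² − 4·(-4)·(-2) = 32.
Quadratic formula: w = (8 ± √32) / (-8).
So w = -1 - √(2)/2 ≈ -1.7071 or w = -1 + √(2)/2 ≈ -0.2929.

w = -1.7071 or w = -0.2929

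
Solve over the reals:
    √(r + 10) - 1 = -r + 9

r = 6

Isolate the radical: √(r + 10) = -r + 10.
Square both sides: r + 10 = (-r + 10)².
Expand and rearrange: r² - 21r + 90 = 0.
Solving gives r = 15 or r = 6.
Check each candidate in the original equation:
  r = 15: √(25) = 5, while -r + 10 = -5 — extraneous.
  r = 6: √(16) = 4, while -r + 10 = 4 — valid.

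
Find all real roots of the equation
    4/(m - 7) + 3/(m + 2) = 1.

Multiply both sides by (m - 7)(m + 2):
4(m + 2) + 3(m - 7) = (m - 7)(m + 2).
Expand and collect terms: m² - 12m - 1 = 0.
By the quadratic formula, m = (12 ± √148) / 2, so m ≈ 12.0828 or m ≈ -0.0828.
Neither value makes a denominator zero (m ≠ 7, m ≠ -2), so both are valid.

m = -0.0828 or m = 12.0828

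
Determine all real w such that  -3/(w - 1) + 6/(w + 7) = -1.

Multiply both sides by (w - 1)(w + 7):
-3(w + 7) + 6(w - 1) = -(w - 1)(w + 7).
Expand and collect terms: -w² - 9w + 34 = 0.
By the quadratic formula, w = (9 ± √217) / -2, so w ≈ -11.8655 or w ≈ 2.8655.
Neither value makes a denominator zero (w ≠ 1, w ≠ -7), so both are valid.

w = -11.8655 or w = 2.8655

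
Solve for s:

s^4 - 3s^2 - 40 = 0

s = -2.8284 or s = 2.8284

Let u = s^2. The equation becomes u^2 - 3u - 40 = 0.
Factor: (u - 8)(u + 5) = 0, so u = 8 or u = -5.
s^2 = 8 gives s = +/-2*sqrt(2) ~= +/-2.8284.
s^2 = -5 < 0 has no real solution.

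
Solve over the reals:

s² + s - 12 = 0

s = -4 or s = 3

Factor: (s - 3)(s + 4) = 0.
So s = 3 or s = -4.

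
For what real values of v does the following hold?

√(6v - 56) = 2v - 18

v = 9.5 or v = 10

Square both sides: 6v - 56 = (2v - 18)².
Expand and rearrange: 4v² - 78v + 380 = 0.
Solving gives v = 10 or v = 9.5.
Check each candidate in the original equation:
  v = 10: √(4) = 2, while 2v - 18 = 2 — valid.
  v = 9.5: √(1) = 1, while 2v - 18 = 1 — valid.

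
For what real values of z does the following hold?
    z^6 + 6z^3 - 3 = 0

Let u = z^3. The equation becomes u^2 + 6u - 3 = 0.
By the quadratic formula, u = -3 + 2*sqrt(3) or u = -2*sqrt(3) - 3.
z^3 = -3 + 2*sqrt(3) gives z = (-3 + 2*sqrt(3))^(1/3) ~= 0.7742.
z^3 = -2*sqrt(3) - 3 gives z = -(3 + 2*sqrt(3))^(1/3) ~= -1.8628.

z = -1.8628 or z = 0.7742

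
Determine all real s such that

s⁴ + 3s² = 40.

s = -2.2361 or s = 2.2361

Let u = s². The equation becomes u² + 3u - 40 = 0.
Factor: (u - 5)(u + 8) = 0, so u = 5 or u = -8.
s² = 5 gives s = ±√(5) ≈ ±2.2361.
s² = -8 < 0 has no real solution.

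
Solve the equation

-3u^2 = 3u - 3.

Rearrange to standard form: -3u^2 - 3u + 3 = 0.
Discriminant: (-3)^2 - 4*(-3)*3 = 45.
Quadratic formula: u = (3 +/- sqrt(45)) / (-6).
So u = -sqrt(5)/2 - 1/2 ~= -1.618 or u = -1/2 + sqrt(5)/2 ~= 0.618.

u = -1.618 or u = 0.618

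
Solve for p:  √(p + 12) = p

p = 4

Square both sides: p + 12 = (p)².
Expand and rearrange: p² - p - 12 = 0.
Solving gives p = 4 or p = -3.
Check each candidate in the original equation:
  p = 4: √(16) = 4, while p = 4 — valid.
  p = -3: √(9) = 3, while p = -3 — extraneous.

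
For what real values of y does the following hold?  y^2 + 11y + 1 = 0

y = -10.9083 or y = -0.0917

Discriminant: (11)^2 - 4*1*1 = 117.
Quadratic formula: y = (-11 +/- sqrt(117)) / 2.
So y = -11/2 + 3*sqrt(13)/2 ~= -0.0917 or y = -11/2 - 3*sqrt(13)/2 ~= -10.9083.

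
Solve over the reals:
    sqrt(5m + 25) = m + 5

Square both sides: 5m + 25 = (m + 5)^2.
Expand and rearrange: m^2 + 5m = 0.
Solving gives m = 0 or m = -5.
Check each candidate in the original equation:
  m = 0: sqrt(25) = 5, while m + 5 = 5 — valid.
  m = -5: sqrt(0) = 0, while m + 5 = 0 — valid.

m = -5 or m = 0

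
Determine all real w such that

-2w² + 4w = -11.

Rearrange to standard form: -2w² + 4w + 11 = 0.
Discriminant: (4)² − 4·(-2)·11 = 104.
Quadratic formula: w = (-4 ± √104) / (-4).
So w = 1 - √(26)/2 ≈ -1.5495 or w = 1 + √(26)/2 ≈ 3.5495.

w = -1.5495 or w = 3.5495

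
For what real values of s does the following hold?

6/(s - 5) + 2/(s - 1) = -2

Multiply both sides by (s - 5)(s - 1):
6(s - 1) + 2(s - 5) = -2(s - 5)(s - 1).
Expand and collect terms: -2s² + 4s + 6 = 0.
Factor or apply the quadratic formula: s = -1 or s = 3.
Neither value makes a denominator zero (s ≠ 5, s ≠ 1), so both are valid.

s = -1 or s = 3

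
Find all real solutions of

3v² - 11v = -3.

v = 0.2967 or v = 3.3699

Rearrange to standard form: 3v² - 11v + 3 = 0.
Discriminant: (-11)² − 4·3·3 = 85.
Quadratic formula: v = (11 ± √85) / 6.
So v = √(85)/6 + 11/6 ≈ 3.3699 or v = 11/6 - √(85)/6 ≈ 0.2967.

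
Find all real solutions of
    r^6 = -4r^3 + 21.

r = -1.9129 or r = 1.4422

Let u = r^3. The equation becomes u^2 + 4u - 21 = 0.
Factor: (u + 7)(u - 3) = 0, so u = -7 or u = 3.
r^3 = -7 gives r = -(7)^(1/3) ~= -1.9129.
r^3 = 3 gives r = (3)^(1/3) ~= 1.4422.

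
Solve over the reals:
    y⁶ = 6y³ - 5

y = 1 or y = 1.71

Let u = y³. The equation becomes u² - 6u + 5 = 0.
Factor: (u - 5)(u - 1) = 0, so u = 5 or u = 1.
y³ = 5 gives y = ∛(5) ≈ 1.71.
y³ = 1 gives y = 1.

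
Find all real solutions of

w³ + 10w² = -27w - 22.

Rearrange: w³ + 10w² + 27w + 22 = 0.
Possible rational roots are divisors of 22. Testing w = -2 gives 0, so (w + 2) is a factor.
Divide: w³ + 10w² + 27w + 22 = (w + 2)(w² + 8w + 11).
Apply the quadratic formula to w² + 8w + 11 = 0: w = (-8 ± √20)/2, i.e. w ≈ -1.7639 or w ≈ -6.2361.

w = -6.2361 or w = -2 or w = -1.7639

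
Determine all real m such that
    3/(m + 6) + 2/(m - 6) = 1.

m = -3.5208 or m = 8.5208

Multiply both sides by (m + 6)(m - 6):
3(m - 6) + 2(m + 6) = (m + 6)(m - 6).
Expand and collect terms: m^2 - 5m - 30 = 0.
By the quadratic formula, m = (5 +/- sqrt(145)) / 2, so m ~= 8.5208 or m ~= -3.5208.
Neither value makes a denominator zero (m != -6, m != 6), so both are valid.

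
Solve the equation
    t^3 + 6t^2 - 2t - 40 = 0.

t = -4.3166 or t = -4 or t = 2.3166

Possible rational roots are divisors of -40. Testing t = -4 gives 0, so (t + 4) is a factor.
Divide: t^3 + 6t^2 - 2t - 40 = (t + 4)(t^2 + 2t - 10).
Apply the quadratic formula to t^2 + 2t - 10 = 0: t = (-2 +/- sqrt(44))/2, i.e. t ~= 2.3166 or t ~= -4.3166.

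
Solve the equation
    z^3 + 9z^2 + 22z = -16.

z = -5.5616 or z = -2 or z = -1.4384

Rearrange: z^3 + 9z^2 + 22z + 16 = 0.
Possible rational roots are divisors of 16. Testing z = -2 gives 0, so (z + 2) is a factor.
Divide: z^3 + 9z^2 + 22z + 16 = (z + 2)(z^2 + 7z + 8).
Apply the quadratic formula to z^2 + 7z + 8 = 0: z = (-7 +/- sqrt(17))/2, i.e. z ~= -1.4384 or z ~= -5.5616.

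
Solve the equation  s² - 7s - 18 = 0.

s = -2 or s = 9

Factor: (s + 2)(s - 9) = 0.
So s = -2 or s = 9.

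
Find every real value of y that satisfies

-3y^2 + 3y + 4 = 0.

y = -0.7583 or y = 1.7583

Discriminant: (3)^2 - 4*(-3)*4 = 57.
Quadratic formula: y = (-3 +/- sqrt(57)) / (-6).
So y = 1/2 - sqrt(57)/6 ~= -0.7583 or y = 1/2 + sqrt(57)/6 ~= 1.7583.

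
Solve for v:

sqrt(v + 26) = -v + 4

v = -1

Square both sides: v + 26 = (-v + 4)^2.
Expand and rearrange: v^2 - 9v - 10 = 0.
Solving gives v = 10 or v = -1.
Check each candidate in the original equation:
  v = 10: sqrt(36) = 6, while -v + 4 = -6 — extraneous.
  v = -1: sqrt(25) = 5, while -v + 4 = 5 — valid.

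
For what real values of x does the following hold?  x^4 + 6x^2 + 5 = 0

No real solutions.

Let u = x^2. The equation becomes u^2 + 6u + 5 = 0.
Factor: (u + 1)(u + 5) = 0, so u = -1 or u = -5.
x^2 = -1 < 0 has no real solution.
x^2 = -5 < 0 has no real solution.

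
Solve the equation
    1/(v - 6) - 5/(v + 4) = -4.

Multiply both sides by (v - 6)(v + 4):
(v + 4) - 5(v - 6) = -4(v - 6)(v + 4).
Expand and collect terms: -4v^2 + 12v + 62 = 0.
By the quadratic formula, v = (-12 +/- sqrt(1136)) / -8, so v ~= -2.7131 or v ~= 5.7131.
Neither value makes a denominator zero (v != 6, v != -4), so both are valid.

v = -2.7131 or v = 5.7131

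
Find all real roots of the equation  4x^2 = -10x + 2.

x = -2.6861 or x = 0.1861

Rearrange to standard form: 4x^2 + 10x - 2 = 0.
Discriminant: (10)^2 - 4*4*(-2) = 132.
Quadratic formula: x = (-10 +/- sqrt(132)) / 8.
So x = -5/4 + sqrt(33)/4 ~= 0.1861 or x = -sqrt(33)/4 - 5/4 ~= -2.6861.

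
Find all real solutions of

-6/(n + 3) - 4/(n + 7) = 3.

Multiply both sides by (n + 3)(n + 7):
-6(n + 7) - 4(n + 3) = 3(n + 3)(n + 7).
Expand and collect terms: 3n² + 40n + 117 = 0.
Factor or apply the quadratic formula: n = -4.3333 or n = -9.
Neither value makes a denominator zero (n ≠ -3, n ≠ -7), so both are valid.

n = -9 or n = -4.3333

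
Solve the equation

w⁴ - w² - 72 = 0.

w = -3 or w = 3

Let u = w². The equation becomes u² - u - 72 = 0.
Factor: (u + 8)(u - 9) = 0, so u = -8 or u = 9.
w² = -8 < 0 has no real solution.
w² = 9 gives w = ±3.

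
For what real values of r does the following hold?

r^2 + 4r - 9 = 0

Discriminant: (4)^2 - 4*1*(-9) = 52.
Quadratic formula: r = (-4 +/- sqrt(52)) / 2.
So r = -2 + sqrt(13) ~= 1.6056 or r = -sqrt(13) - 2 ~= -5.6056.

r = -5.6056 or r = 1.6056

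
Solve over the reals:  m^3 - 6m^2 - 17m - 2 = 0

m = -2 or m = -0.1231 or m = 8.1231

Possible rational roots are divisors of -2. Testing m = -2 gives 0, so (m + 2) is a factor.
Divide: m^3 - 6m^2 - 17m - 2 = (m + 2)(m^2 - 8m - 1).
Apply the quadratic formula to m^2 - 8m - 1 = 0: m = (8 +/- sqrt(68))/2, i.e. m ~= 8.1231 or m ~= -0.1231.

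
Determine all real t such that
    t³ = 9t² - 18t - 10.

t = -0.4495 or t = 4.4495 or t = 5

Rearrange: t³ - 9t² + 18t + 10 = 0.
Possible rational roots are divisors of 10. Testing t = 5 gives 0, so (t - 5) is a factor.
Divide: t³ - 9t² + 18t + 10 = (t - 5)(t² - 4t - 2).
Apply the quadratic formula to t² - 4t - 2 = 0: t = (4 ± √24)/2, i.e. t ≈ 4.4495 or t ≈ -0.4495.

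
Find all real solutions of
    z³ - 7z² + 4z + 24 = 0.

z = -1.4641 or z = 3 or z = 5.4641

Possible rational roots are divisors of 24. Testing z = 3 gives 0, so (z - 3) is a factor.
Divide: z³ - 7z² + 4z + 24 = (z - 3)(z² - 4z - 8).
Apply the quadratic formula to z² - 4z - 8 = 0: z = (4 ± √48)/2, i.e. z ≈ 5.4641 or z ≈ -1.4641.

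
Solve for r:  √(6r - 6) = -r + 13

r = 7

Square both sides: 6r - 6 = (-r + 13)².
Expand and rearrange: r² - 32r + 175 = 0.
Solving gives r = 25 or r = 7.
Check each candidate in the original equation:
  r = 25: √(144) = 12, while -r + 13 = -12 — extraneous.
  r = 7: √(36) = 6, while -r + 13 = 6 — valid.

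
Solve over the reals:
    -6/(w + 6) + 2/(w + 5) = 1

Multiply both sides by (w + 6)(w + 5):
-6(w + 5) + 2(w + 6) = (w + 6)(w + 5).
Expand and collect terms: w^2 + 15w + 48 = 0.
By the quadratic formula, w = (-15 +/- sqrt(33)) / 2, so w ~= -4.6277 or w ~= -10.3723.
Neither value makes a denominator zero (w != -6, w != -5), so both are valid.

w = -10.3723 or w = -4.6277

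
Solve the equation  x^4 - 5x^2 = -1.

x = -2.1889 or x = -0.4569 or x = 0.4569 or x = 2.1889

Let u = x^2. The equation becomes u^2 - 5u + 1 = 0.
By the quadratic formula, u = sqrt(21)/2 + 5/2 or u = 5/2 - sqrt(21)/2.
x^2 = sqrt(21)/2 + 5/2 gives x = +/-sqrt(sqrt(21)/2 + 5/2) ~= +/-2.1889.
x^2 = 5/2 - sqrt(21)/2 gives x = +/-sqrt(5/2 - sqrt(21)/2) ~= +/-0.4569.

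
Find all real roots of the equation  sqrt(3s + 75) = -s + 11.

Square both sides: 3s + 75 = (-s + 11)^2.
Expand and rearrange: s^2 - 25s + 46 = 0.
Solving gives s = 23 or s = 2.
Check each candidate in the original equation:
  s = 23: sqrt(144) = 12, while -s + 11 = -12 — extraneous.
  s = 2: sqrt(81) = 9, while -s + 11 = 9 — valid.

s = 2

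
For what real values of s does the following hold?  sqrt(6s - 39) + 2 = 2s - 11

Isolate the radical: sqrt(6s - 39) = 2s - 13.
Square both sides: 6s - 39 = (2s - 13)^2.
Expand and rearrange: 4s^2 - 58s + 208 = 0.
Solving gives s = 8 or s = 6.5.
Check each candidate in the original equation:
  s = 8: sqrt(9) = 3, while 2s - 13 = 3 — valid.
  s = 6.5: sqrt(0) = 0, while 2s - 13 = 0 — valid.

s = 6.5 or s = 8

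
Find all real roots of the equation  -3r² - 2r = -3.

Rearrange to standard form: -3r² - 2r + 3 = 0.
Discriminant: (-2)² − 4·(-3)·3 = 40.
Quadratic formula: r = (2 ± √40) / (-6).
So r = -√(10)/3 - 1/3 ≈ -1.3874 or r = -1/3 + √(10)/3 ≈ 0.7208.

r = -1.3874 or r = 0.7208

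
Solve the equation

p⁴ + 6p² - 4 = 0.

p = -0.7782 or p = 0.7782

Let u = p². The equation becomes u² + 6u - 4 = 0.
By the quadratic formula, u = -3 + √(13) or u = -√(13) - 3.
p² = -3 + √(13) gives p = ±√(-3 + √(13)) ≈ ±0.7782.
p² = -√(13) - 3 < 0 has no real solution.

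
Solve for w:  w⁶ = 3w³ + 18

Let u = w³. The equation becomes u² - 3u - 18 = 0.
Factor: (u + 3)(u - 6) = 0, so u = -3 or u = 6.
w³ = -3 gives w = -∛(3) ≈ -1.4422.
w³ = 6 gives w = ∛(6) ≈ 1.8171.

w = -1.4422 or w = 1.8171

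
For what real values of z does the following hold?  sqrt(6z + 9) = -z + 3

Square both sides: 6z + 9 = (-z + 3)^2.
Expand and rearrange: z^2 - 12z = 0.
Solving gives z = 12 or z = 0.
Check each candidate in the original equation:
  z = 12: sqrt(81) = 9, while -z + 3 = -9 — extraneous.
  z = 0: sqrt(9) = 3, while -z + 3 = 3 — valid.

z = 0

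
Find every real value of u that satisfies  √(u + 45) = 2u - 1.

u = 4

Square both sides: u + 45 = (2u - 1)².
Expand and rearrange: 4u² - 5u - 44 = 0.
Solving gives u = 4 or u = -2.75.
Check each candidate in the original equation:
  u = 4: √(49) = 7, while 2u - 1 = 7 — valid.
  u = -2.75: √(42.25) = 6.5, while 2u - 1 = -6.5 — extraneous.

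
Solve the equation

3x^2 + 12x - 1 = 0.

x = -4.0817 or x = 0.0817

Discriminant: (12)^2 - 4*3*(-1) = 156.
Quadratic formula: x = (-12 +/- sqrt(156)) / 6.
So x = -2 + sqrt(39)/3 ~= 0.0817 or x = -sqrt(39)/3 - 2 ~= -4.0817.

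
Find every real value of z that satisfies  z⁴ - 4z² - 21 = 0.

z = -2.6458 or z = 2.6458

Let u = z². The equation becomes u² - 4u - 21 = 0.
Factor: (u + 3)(u - 7) = 0, so u = -3 or u = 7.
z² = -3 < 0 has no real solution.
z² = 7 gives z = ±√(7) ≈ ±2.6458.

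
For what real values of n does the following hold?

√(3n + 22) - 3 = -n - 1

n = -2

Isolate the radical: √(3n + 22) = -n + 2.
Square both sides: 3n + 22 = (-n + 2)².
Expand and rearrange: n² - 7n - 18 = 0.
Solving gives n = 9 or n = -2.
Check each candidate in the original equation:
  n = 9: √(49) = 7, while -n + 2 = -7 — extraneous.
  n = -2: √(16) = 4, while -n + 2 = 4 — valid.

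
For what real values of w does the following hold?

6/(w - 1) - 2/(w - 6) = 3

Multiply both sides by (w - 1)(w - 6):
6(w - 6) - 2(w - 1) = 3(w - 1)(w - 6).
Expand and collect terms: 3w² - 25w + 52 = 0.
Factor or apply the quadratic formula: w = 4.3333 or w = 4.
Neither value makes a denominator zero (w ≠ 1, w ≠ 6), so both are valid.

w = 4 or w = 4.3333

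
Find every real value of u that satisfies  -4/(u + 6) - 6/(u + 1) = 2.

Multiply both sides by (u + 6)(u + 1):
-4(u + 1) - 6(u + 6) = 2(u + 6)(u + 1).
Expand and collect terms: 2u^2 + 24u + 52 = 0.
By the quadratic formula, u = (-24 +/- sqrt(160)) / 4, so u ~= -2.8377 or u ~= -9.1623.
Neither value makes a denominator zero (u != -6, u != -1), so both are valid.

u = -9.1623 or u = -2.8377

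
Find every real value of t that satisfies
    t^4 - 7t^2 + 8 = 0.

t = -2.3583 or t = -1.1994 or t = 1.1994 or t = 2.3583

Let u = t^2. The equation becomes u^2 - 7u + 8 = 0.
By the quadratic formula, u = sqrt(17)/2 + 7/2 or u = 7/2 - sqrt(17)/2.
t^2 = sqrt(17)/2 + 7/2 gives t = +/-sqrt(sqrt(17)/2 + 7/2) ~= +/-2.3583.
t^2 = 7/2 - sqrt(17)/2 gives t = +/-sqrt(7/2 - sqrt(17)/2) ~= +/-1.1994.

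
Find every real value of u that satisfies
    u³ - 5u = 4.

Rearrange: u³ - 5u - 4 = 0.
Possible rational roots are divisors of -4. Testing u = -1 gives 0, so (u + 1) is a factor.
Divide: u³ - 5u - 4 = (u + 1)(u² - u - 4).
Apply the quadratic formula to u² - u - 4 = 0: u = (1 ± √17)/2, i.e. u ≈ 2.5616 or u ≈ -1.5616.

u = -1.5616 or u = -1 or u = 2.5616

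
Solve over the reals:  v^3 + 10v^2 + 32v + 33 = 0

Possible rational roots are divisors of 33. Testing v = -3 gives 0, so (v + 3) is a factor.
Divide: v^3 + 10v^2 + 32v + 33 = (v + 3)(v^2 + 7v + 11).
Apply the quadratic formula to v^2 + 7v + 11 = 0: v = (-7 +/- sqrt(5))/2, i.e. v ~= -2.382 or v ~= -4.618.

v = -4.618 or v = -3 or v = -2.382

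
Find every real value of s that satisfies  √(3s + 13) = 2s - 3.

Square both sides: 3s + 13 = (2s - 3)².
Expand and rearrange: 4s² - 15s - 4 = 0.
Solving gives s = 4 or s = -0.25.
Check each candidate in the original equation:
  s = 4: √(25) = 5, while 2s - 3 = 5 — valid.
  s = -0.25: √(12.25) = 3.5, while 2s - 3 = -3.5 — extraneous.

s = 4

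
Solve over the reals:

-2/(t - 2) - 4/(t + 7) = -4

t = -6.0584 or t = 2.5584

Multiply both sides by (t - 2)(t + 7):
-2(t + 7) - 4(t - 2) = -4(t - 2)(t + 7).
Expand and collect terms: -4t² - 14t + 62 = 0.
By the quadratic formula, t = (14 ± √1188) / -8, so t ≈ -6.0584 or t ≈ 2.5584.
Neither value makes a denominator zero (t ≠ 2, t ≠ -7), so both are valid.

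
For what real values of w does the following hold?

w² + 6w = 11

Rearrange to standard form: w² + 6w - 11 = 0.
Discriminant: (6)² − 4·1·(-11) = 80.
Quadratic formula: w = (-6 ± √80) / 2.
So w = -3 + 2·√(5) ≈ 1.4721 or w = -2·√(5) - 3 ≈ -7.4721.

w = -7.4721 or w = 1.4721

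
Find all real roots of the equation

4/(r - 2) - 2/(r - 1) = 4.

r = 0.7192 or r = 2.7808

Multiply both sides by (r - 2)(r - 1):
4(r - 1) - 2(r - 2) = 4(r - 2)(r - 1).
Expand and collect terms: 4r^2 - 14r + 8 = 0.
By the quadratic formula, r = (14 +/- sqrt(68)) / 8, so r ~= 2.7808 or r ~= 0.7192.
Neither value makes a denominator zero (r != 2, r != 1), so both are valid.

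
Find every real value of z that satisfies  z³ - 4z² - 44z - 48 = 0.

z = -4 or z = -1.2915 or z = 9.2915

Possible rational roots are divisors of -48. Testing z = -4 gives 0, so (z + 4) is a factor.
Divide: z³ - 4z² - 44z - 48 = (z + 4)(z² - 8z - 12).
Apply the quadratic formula to z² - 8z - 12 = 0: z = (8 ± √112)/2, i.e. z ≈ 9.2915 or z ≈ -1.2915.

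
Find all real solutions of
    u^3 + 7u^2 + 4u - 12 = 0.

u = -6 or u = -2 or u = 1

Possible rational roots are divisors of -12. Testing u = -2 gives 0, so (u + 2) is a factor.
Divide: u^3 + 7u^2 + 4u - 12 = (u + 2)(u^2 + 5u - 6).
Factor the quadratic: u = 1 or u = -6.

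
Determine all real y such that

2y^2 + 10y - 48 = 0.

y = -8 or y = 3

Factor: 2(y - 3)(y + 8) = 0.
So y = 3 or y = -8.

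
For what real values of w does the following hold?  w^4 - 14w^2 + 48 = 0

Let u = w^2. The equation becomes u^2 - 14u + 48 = 0.
Factor: (u - 8)(u - 6) = 0, so u = 8 or u = 6.
w^2 = 8 gives w = +/-2*sqrt(2) ~= +/-2.8284.
w^2 = 6 gives w = +/-sqrt(6) ~= +/-2.4495.

w = -2.8284 or w = -2.4495 or w = 2.4495 or w = 2.8284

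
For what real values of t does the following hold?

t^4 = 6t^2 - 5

t = -2.2361 or t = -1 or t = 1 or t = 2.2361

Let u = t^2. The equation becomes u^2 - 6u + 5 = 0.
Factor: (u - 5)(u - 1) = 0, so u = 5 or u = 1.
t^2 = 5 gives t = +/-sqrt(5) ~= +/-2.2361.
t^2 = 1 gives t = +/-1.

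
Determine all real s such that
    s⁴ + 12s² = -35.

No real solutions.

Let u = s². The equation becomes u² + 12u + 35 = 0.
Factor: (u + 7)(u + 5) = 0, so u = -7 or u = -5.
s² = -7 < 0 has no real solution.
s² = -5 < 0 has no real solution.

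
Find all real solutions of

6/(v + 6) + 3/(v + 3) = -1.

v = -14.1962 or v = -3.8038

Multiply both sides by (v + 6)(v + 3):
6(v + 3) + 3(v + 6) = -(v + 6)(v + 3).
Expand and collect terms: -v^2 - 18v - 54 = 0.
By the quadratic formula, v = (18 +/- sqrt(108)) / -2, so v ~= -14.1962 or v ~= -3.8038.
Neither value makes a denominator zero (v != -6, v != -3), so both are valid.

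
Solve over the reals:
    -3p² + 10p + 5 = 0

p = -0.4415 or p = 3.7749

Discriminant: (10)² − 4·(-3)·5 = 160.
Quadratic formula: p = (-10 ± √160) / (-6).
So p = 5/3 - 2·√(10)/3 ≈ -0.4415 or p = 5/3 + 2·√(10)/3 ≈ 3.7749.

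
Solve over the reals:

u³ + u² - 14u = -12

Rearrange: u³ + u² - 14u + 12 = 0.
Possible rational roots are divisors of 12. Testing u = 1 gives 0, so (u - 1) is a factor.
Divide: u³ + u² - 14u + 12 = (u - 1)(u² + 2u - 12).
Apply the quadratic formula to u² + 2u - 12 = 0: u = (-2 ± √52)/2, i.e. u ≈ 2.6056 or u ≈ -4.6056.

u = -4.6056 or u = 1 or u = 2.6056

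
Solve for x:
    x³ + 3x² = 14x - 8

Rearrange: x³ + 3x² - 14x + 8 = 0.
Possible rational roots are divisors of 8. Testing x = 2 gives 0, so (x - 2) is a factor.
Divide: x³ + 3x² - 14x + 8 = (x - 2)(x² + 5x - 4).
Apply the quadratic formula to x² + 5x - 4 = 0: x = (-5 ± √41)/2, i.e. x ≈ 0.7016 or x ≈ -5.7016.

x = -5.7016 or x = 0.7016 or x = 2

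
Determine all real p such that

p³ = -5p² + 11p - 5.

Rearrange: p³ + 5p² - 11p + 5 = 0.
Possible rational roots are divisors of 5. Testing p = 1 gives 0, so (p - 1) is a factor.
Divide: p³ + 5p² - 11p + 5 = (p - 1)(p² + 6p - 5).
Apply the quadratic formula to p² + 6p - 5 = 0: p = (-6 ± √56)/2, i.e. p ≈ 0.7417 or p ≈ -6.7417.

p = -6.7417 or p = 0.7417 or p = 1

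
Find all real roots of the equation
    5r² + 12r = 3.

r = -2.6283 or r = 0.2283

Rearrange to standard form: 5r² + 12r - 3 = 0.
Discriminant: (12)² − 4·5·(-3) = 204.
Quadratic formula: r = (-12 ± √204) / 10.
So r = -6/5 + √(51)/5 ≈ 0.2283 or r = -√(51)/5 - 6/5 ≈ -2.6283.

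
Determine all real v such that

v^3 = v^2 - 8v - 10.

Rearrange: v^3 - v^2 + 8v + 10 = 0.
Possible rational roots are divisors of 10. Testing v = -1 gives 0, so (v + 1) is a factor.
Divide: v^3 - v^2 + 8v + 10 = (v + 1)(v^2 - 2v + 10).
The quadratic v^2 - 2v + 10 has discriminant -36 < 0, so no further real roots.

v = -1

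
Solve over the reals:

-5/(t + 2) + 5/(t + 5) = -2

Multiply both sides by (t + 2)(t + 5):
-5(t + 5) + 5(t + 2) = -2(t + 2)(t + 5).
Expand and collect terms: -2t² - 14t - 5 = 0.
By the quadratic formula, t = (14 ± √156) / -4, so t ≈ -6.6225 or t ≈ -0.3775.
Neither value makes a denominator zero (t ≠ -2, t ≠ -5), so both are valid.

t = -6.6225 or t = -0.3775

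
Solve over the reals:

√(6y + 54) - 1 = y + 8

Isolate the radical: √(6y + 54) = y + 9.
Square both sides: 6y + 54 = (y + 9)².
Expand and rearrange: y² + 12y + 27 = 0.
Solving gives y = -3 or y = -9.
Check each candidate in the original equation:
  y = -3: √(36) = 6, while y + 9 = 6 — valid.
  y = -9: √(0) = 0, while y + 9 = 0 — valid.

y = -9 or y = -3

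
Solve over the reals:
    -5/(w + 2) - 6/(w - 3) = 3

w = -4.2961 or w = 1.6294

Multiply both sides by (w + 2)(w - 3):
-5(w - 3) - 6(w + 2) = 3(w + 2)(w - 3).
Expand and collect terms: 3w² + 8w - 21 = 0.
By the quadratic formula, w = (-8 ± √316) / 6, so w ≈ 1.6294 or w ≈ -4.2961.
Neither value makes a denominator zero (w ≠ -2, w ≠ 3), so both are valid.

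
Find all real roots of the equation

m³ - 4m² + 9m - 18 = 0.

m = 3

Possible rational roots are divisors of -18. Testing m = 3 gives 0, so (m - 3) is a factor.
Divide: m³ - 4m² + 9m - 18 = (m - 3)(m² - m + 6).
The quadratic m² - m + 6 has discriminant -23 < 0, so no further real roots.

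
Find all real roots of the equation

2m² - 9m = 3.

m = -0.3117 or m = 4.8117

Rearrange to standard form: 2m² - 9m - 3 = 0.
Discriminant: (-9)² − 4·2·(-3) = 105.
Quadratic formula: m = (9 ± √105) / 4.
So m = 9/4 + √(105)/4 ≈ 4.8117 or m = 9/4 - √(105)/4 ≈ -0.3117.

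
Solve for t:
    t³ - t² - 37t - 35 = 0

t = -5 or t = -1 or t = 7

Possible rational roots are divisors of -35. Testing t = -5 gives 0, so (t + 5) is a factor.
Divide: t³ - t² - 37t - 35 = (t + 5)(t² - 6t - 7).
Factor the quadratic: t = 7 or t = -1.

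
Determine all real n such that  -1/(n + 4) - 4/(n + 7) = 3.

Multiply both sides by (n + 4)(n + 7):
-(n + 7) - 4(n + 4) = 3(n + 4)(n + 7).
Expand and collect terms: 3n^2 + 38n + 107 = 0.
By the quadratic formula, n = (-38 +/- sqrt(160)) / 6, so n ~= -4.2251 or n ~= -8.4415.
Neither value makes a denominator zero (n != -4, n != -7), so both are valid.

n = -8.4415 or n = -4.2251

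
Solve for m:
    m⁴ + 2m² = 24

m = -2 or m = 2

Let u = m². The equation becomes u² + 2u - 24 = 0.
Factor: (u - 4)(u + 6) = 0, so u = 4 or u = -6.
m² = 4 gives m = ±2.
m² = -6 < 0 has no real solution.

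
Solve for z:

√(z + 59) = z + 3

z = 5

Square both sides: z + 59 = (z + 3)².
Expand and rearrange: z² + 5z - 50 = 0.
Solving gives z = 5 or z = -10.
Check each candidate in the original equation:
  z = 5: √(64) = 8, while z + 3 = 8 — valid.
  z = -10: √(49) = 7, while z + 3 = -7 — extraneous.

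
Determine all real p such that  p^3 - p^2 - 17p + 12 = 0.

Possible rational roots are divisors of 12. Testing p = -4 gives 0, so (p + 4) is a factor.
Divide: p^3 - p^2 - 17p + 12 = (p + 4)(p^2 - 5p + 3).
Apply the quadratic formula to p^2 - 5p + 3 = 0: p = (5 +/- sqrt(13))/2, i.e. p ~= 4.3028 or p ~= 0.6972.

p = -4 or p = 0.6972 or p = 4.3028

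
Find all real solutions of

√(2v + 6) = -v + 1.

v = -1

Square both sides: 2v + 6 = (-v + 1)².
Expand and rearrange: v² - 4v - 5 = 0.
Solving gives v = 5 or v = -1.
Check each candidate in the original equation:
  v = 5: √(16) = 4, while -v + 1 = -4 — extraneous.
  v = -1: √(4) = 2, while -v + 1 = 2 — valid.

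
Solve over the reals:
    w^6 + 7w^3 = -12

Let u = w^3. The equation becomes u^2 + 7u + 12 = 0.
Factor: (u + 4)(u + 3) = 0, so u = -4 or u = -3.
w^3 = -4 gives w = -(4)^(1/3) ~= -1.5874.
w^3 = -3 gives w = -(3)^(1/3) ~= -1.4422.

w = -1.5874 or w = -1.4422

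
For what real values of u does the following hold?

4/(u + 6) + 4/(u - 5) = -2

Multiply both sides by (u + 6)(u - 5):
4(u - 5) + 4(u + 6) = -2(u + 6)(u - 5).
Expand and collect terms: -2u² - 10u + 56 = 0.
By the quadratic formula, u = (10 ± √548) / -4, so u ≈ -8.3523 or u ≈ 3.3523.
Neither value makes a denominator zero (u ≠ -6, u ≠ 5), so both are valid.

u = -8.3523 or u = 3.3523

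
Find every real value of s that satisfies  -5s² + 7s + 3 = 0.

Discriminant: (7)² − 4·(-5)·3 = 109.
Quadratic formula: s = (-7 ± √109) / (-10).
So s = 7/10 - √(109)/10 ≈ -0.344 or s = 7/10 + √(109)/10 ≈ 1.744.

s = -0.344 or s = 1.744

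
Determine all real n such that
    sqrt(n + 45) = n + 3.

Square both sides: n + 45 = (n + 3)^2.
Expand and rearrange: n^2 + 5n - 36 = 0.
Solving gives n = 4 or n = -9.
Check each candidate in the original equation:
  n = 4: sqrt(49) = 7, while n + 3 = 7 — valid.
  n = -9: sqrt(36) = 6, while n + 3 = -6 — extraneous.

n = 4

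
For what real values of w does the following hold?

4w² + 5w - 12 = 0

w = -2.4664 or w = 1.2164

Discriminant: (5)² − 4·4·(-12) = 217.
Quadratic formula: w = (-5 ± √217) / 8.
So w = -5/8 + √(217)/8 ≈ 1.2164 or w = -√(217)/8 - 5/8 ≈ -2.4664.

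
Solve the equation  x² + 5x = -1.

Rearrange to standard form: x² + 5x + 1 = 0.
Discriminant: (5)² − 4·1·1 = 21.
Quadratic formula: x = (-5 ± √21) / 2.
So x = -5/2 + √(21)/2 ≈ -0.2087 or x = -5/2 - √(21)/2 ≈ -4.7913.

x = -4.7913 or x = -0.2087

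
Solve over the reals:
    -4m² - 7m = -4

Rearrange to standard form: -4m² - 7m + 4 = 0.
Discriminant: (-7)² − 4·(-4)·4 = 113.
Quadratic formula: m = (7 ± √113) / (-8).
So m = -√(113)/8 - 7/8 ≈ -2.2038 or m = -7/8 + √(113)/8 ≈ 0.4538.

m = -2.2038 or m = 0.4538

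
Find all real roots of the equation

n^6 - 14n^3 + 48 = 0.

Let u = n^3. The equation becomes u^2 - 14u + 48 = 0.
Factor: (u - 8)(u - 6) = 0, so u = 8 or u = 6.
n^3 = 8 gives n = 2.
n^3 = 6 gives n = (6)^(1/3) ~= 1.8171.

n = 1.8171 or n = 2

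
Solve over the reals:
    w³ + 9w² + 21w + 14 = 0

w = -5.7913 or w = -2 or w = -1.2087

Possible rational roots are divisors of 14. Testing w = -2 gives 0, so (w + 2) is a factor.
Divide: w³ + 9w² + 21w + 14 = (w + 2)(w² + 7w + 7).
Apply the quadratic formula to w² + 7w + 7 = 0: w = (-7 ± √21)/2, i.e. w ≈ -1.2087 or w ≈ -5.7913.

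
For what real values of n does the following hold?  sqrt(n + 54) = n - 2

Square both sides: n + 54 = (n - 2)^2.
Expand and rearrange: n^2 - 5n - 50 = 0.
Solving gives n = 10 or n = -5.
Check each candidate in the original equation:
  n = 10: sqrt(64) = 8, while n - 2 = 8 — valid.
  n = -5: sqrt(49) = 7, while n - 2 = -7 — extraneous.

n = 10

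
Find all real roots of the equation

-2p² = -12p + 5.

Rearrange to standard form: -2p² + 12p - 5 = 0.
Discriminant: (12)² − 4·(-2)·(-5) = 104.
Quadratic formula: p = (-12 ± √104) / (-4).
So p = 3 - √(26)/2 ≈ 0.4505 or p = √(26)/2 + 3 ≈ 5.5495.

p = 0.4505 or p = 5.5495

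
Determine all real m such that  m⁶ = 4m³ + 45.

m = -1.71 or m = 2.0801

Let u = m³. The equation becomes u² - 4u - 45 = 0.
Factor: (u - 9)(u + 5) = 0, so u = 9 or u = -5.
m³ = 9 gives m = ∛(9) ≈ 2.0801.
m³ = -5 gives m = -∛(5) ≈ -1.71.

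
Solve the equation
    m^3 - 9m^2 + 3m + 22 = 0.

m = -1.3218 or m = 2 or m = 8.3218

Possible rational roots are divisors of 22. Testing m = 2 gives 0, so (m - 2) is a factor.
Divide: m^3 - 9m^2 + 3m + 22 = (m - 2)(m^2 - 7m - 11).
Apply the quadratic formula to m^2 - 7m - 11 = 0: m = (7 +/- sqrt(93))/2, i.e. m ~= 8.3218 or m ~= -1.3218.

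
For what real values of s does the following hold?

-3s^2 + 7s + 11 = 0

Discriminant: (7)^2 - 4*(-3)*11 = 181.
Quadratic formula: s = (-7 +/- sqrt(181)) / (-6).
So s = 7/6 - sqrt(181)/6 ~= -1.0756 or s = 7/6 + sqrt(181)/6 ~= 3.4089.

s = -1.0756 or s = 3.4089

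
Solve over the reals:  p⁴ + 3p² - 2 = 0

Let u = p². The equation becomes u² + 3u - 2 = 0.
By the quadratic formula, u = -3/2 + √(17)/2 or u = -√(17)/2 - 3/2.
p² = -3/2 + √(17)/2 gives p = ±√(-3/2 + √(17)/2) ≈ ±0.7494.
p² = -√(17)/2 - 3/2 < 0 has no real solution.

p = -0.7494 or p = 0.7494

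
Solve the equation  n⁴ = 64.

n = -2.8284 or n = 2.8284

Let u = n². The equation becomes u² - 64 = 0.
Factor: (u - 8)(u + 8) = 0, so u = 8 or u = -8.
n² = 8 gives n = ±2·√(2) ≈ ±2.8284.
n² = -8 < 0 has no real solution.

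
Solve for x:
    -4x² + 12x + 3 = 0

x = -0.2321 or x = 3.2321

Discriminant: (12)² − 4·(-4)·3 = 192.
Quadratic formula: x = (-12 ± √192) / (-8).
So x = 3/2 - √(3) ≈ -0.2321 or x = 3/2 + √(3) ≈ 3.2321.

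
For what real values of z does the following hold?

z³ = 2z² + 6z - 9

z = -2.3028 or z = 1.3028 or z = 3

Rearrange: z³ - 2z² - 6z + 9 = 0.
Possible rational roots are divisors of 9. Testing z = 3 gives 0, so (z - 3) is a factor.
Divide: z³ - 2z² - 6z + 9 = (z - 3)(z² + z - 3).
Apply the quadratic formula to z² + z - 3 = 0: z = (-1 ± √13)/2, i.e. z ≈ 1.3028 or z ≈ -2.3028.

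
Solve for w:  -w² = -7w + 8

w = 1.4384 or w = 5.5616

Rearrange to standard form: -w² + 7w - 8 = 0.
Discriminant: (7)² − 4·(-1)·(-8) = 17.
Quadratic formula: w = (-7 ± √17) / (-2).
So w = 7/2 - √(17)/2 ≈ 1.4384 or w = √(17)/2 + 7/2 ≈ 5.5616.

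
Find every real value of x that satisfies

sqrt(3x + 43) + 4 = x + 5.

Isolate the radical: sqrt(3x + 43) = x + 1.
Square both sides: 3x + 43 = (x + 1)^2.
Expand and rearrange: x^2 - x - 42 = 0.
Solving gives x = 7 or x = -6.
Check each candidate in the original equation:
  x = 7: sqrt(64) = 8, while x + 1 = 8 — valid.
  x = -6: sqrt(25) = 5, while x + 1 = -5 — extraneous.

x = 7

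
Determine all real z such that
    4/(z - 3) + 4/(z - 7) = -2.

Multiply both sides by (z - 3)(z - 7):
4(z - 7) + 4(z - 3) = -2(z - 3)(z - 7).
Expand and collect terms: -2z² + 12z - 2 = 0.
By the quadratic formula, z = (-12 ± √128) / -4, so z ≈ 0.1716 or z ≈ 5.8284.
Neither value makes a denominator zero (z ≠ 3, z ≠ 7), so both are valid.

z = 0.1716 or z = 5.8284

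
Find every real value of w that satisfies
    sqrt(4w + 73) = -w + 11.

Square both sides: 4w + 73 = (-w + 11)^2.
Expand and rearrange: w^2 - 26w + 48 = 0.
Solving gives w = 24 or w = 2.
Check each candidate in the original equation:
  w = 24: sqrt(169) = 13, while -w + 11 = -13 — extraneous.
  w = 2: sqrt(81) = 9, while -w + 11 = 9 — valid.

w = 2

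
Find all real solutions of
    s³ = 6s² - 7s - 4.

Rearrange: s³ - 6s² + 7s + 4 = 0.
Possible rational roots are divisors of 4. Testing s = 4 gives 0, so (s - 4) is a factor.
Divide: s³ - 6s² + 7s + 4 = (s - 4)(s² - 2s - 1).
Apply the quadratic formula to s² - 2s - 1 = 0: s = (2 ± √8)/2, i.e. s ≈ 2.4142 or s ≈ -0.4142.

s = -0.4142 or s = 2.4142 or s = 4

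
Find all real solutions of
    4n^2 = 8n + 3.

n = -0.3229 or n = 2.3229

Rearrange to standard form: 4n^2 - 8n - 3 = 0.
Discriminant: (-8)^2 - 4*4*(-3) = 112.
Quadratic formula: n = (8 +/- sqrt(112)) / 8.
So n = 1 + sqrt(7)/2 ~= 2.3229 or n = 1 - sqrt(7)/2 ~= -0.3229.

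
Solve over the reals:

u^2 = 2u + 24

Bring every term to one side: u^2 - 2u - 24 = 0.
Factor: (u + 4)(u - 6) = 0.
So u = -4 or u = 6.

u = -4 or u = 6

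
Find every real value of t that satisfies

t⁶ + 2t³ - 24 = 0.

t = -1.8171 or t = 1.5874

Let u = t³. The equation becomes u² + 2u - 24 = 0.
Factor: (u - 4)(u + 6) = 0, so u = 4 or u = -6.
t³ = 4 gives t = ∛(4) ≈ 1.5874.
t³ = -6 gives t = -∛(6) ≈ -1.8171.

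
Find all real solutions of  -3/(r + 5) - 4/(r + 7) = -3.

r = -6.2573 or r = -3.4093

Multiply both sides by (r + 5)(r + 7):
-3(r + 7) - 4(r + 5) = -3(r + 5)(r + 7).
Expand and collect terms: -3r² - 29r - 64 = 0.
By the quadratic formula, r = (29 ± √73) / -6, so r ≈ -6.2573 or r ≈ -3.4093.
Neither value makes a denominator zero (r ≠ -5, r ≠ -7), so both are valid.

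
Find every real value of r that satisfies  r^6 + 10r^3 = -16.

r = -2 or r = -1.2599

Let u = r^3. The equation becomes u^2 + 10u + 16 = 0.
Factor: (u + 8)(u + 2) = 0, so u = -8 or u = -2.
r^3 = -8 gives r = -2.
r^3 = -2 gives r = -(2)^(1/3) ~= -1.2599.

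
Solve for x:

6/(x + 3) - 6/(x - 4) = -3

Multiply both sides by (x + 3)(x - 4):
6(x - 4) - 6(x + 3) = -3(x + 3)(x - 4).
Expand and collect terms: -3x^2 + 3x + 78 = 0.
By the quadratic formula, x = (-3 +/- sqrt(945)) / -6, so x ~= -4.6235 or x ~= 5.6235.
Neither value makes a denominator zero (x != -3, x != 4), so both are valid.

x = -4.6235 or x = 5.6235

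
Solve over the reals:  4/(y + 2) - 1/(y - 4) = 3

Multiply both sides by (y + 2)(y - 4):
4(y - 4) - (y + 2) = 3(y + 2)(y - 4).
Expand and collect terms: 3y^2 - 9y - 6 = 0.
By the quadratic formula, y = (9 +/- sqrt(153)) / 6, so y ~= 3.5616 or y ~= -0.5616.
Neither value makes a denominator zero (y != -2, y != 4), so both are valid.

y = -0.5616 or y = 3.5616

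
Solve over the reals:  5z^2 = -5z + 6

z = -1.7042 or z = 0.7042

Rearrange to standard form: 5z^2 + 5z - 6 = 0.
Discriminant: (5)^2 - 4*5*(-6) = 145.
Quadratic formula: z = (-5 +/- sqrt(145)) / 10.
So z = -1/2 + sqrt(145)/10 ~= 0.7042 or z = -sqrt(145)/10 - 1/2 ~= -1.7042.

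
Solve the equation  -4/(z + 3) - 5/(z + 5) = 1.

Multiply both sides by (z + 3)(z + 5):
-4(z + 5) - 5(z + 3) = (z + 3)(z + 5).
Expand and collect terms: z² + 17z + 50 = 0.
By the quadratic formula, z = (-17 ± √89) / 2, so z ≈ -3.783 or z ≈ -13.217.
Neither value makes a denominator zero (z ≠ -3, z ≠ -5), so both are valid.

z = -13.217 or z = -3.783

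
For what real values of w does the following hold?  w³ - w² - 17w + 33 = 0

Possible rational roots are divisors of 33. Testing w = 3 gives 0, so (w - 3) is a factor.
Divide: w³ - w² - 17w + 33 = (w - 3)(w² + 2w - 11).
Apply the quadratic formula to w² + 2w - 11 = 0: w = (-2 ± √48)/2, i.e. w ≈ 2.4641 or w ≈ -4.4641.

w = -4.4641 or w = 2.4641 or w = 3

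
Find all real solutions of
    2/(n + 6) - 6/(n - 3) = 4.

Multiply both sides by (n + 6)(n - 3):
2(n - 3) - 6(n + 6) = 4(n + 6)(n - 3).
Expand and collect terms: 4n² + 16n - 30 = 0.
By the quadratic formula, n = (-16 ± √736) / 8, so n ≈ 1.3912 or n ≈ -5.3912.
Neither value makes a denominator zero (n ≠ -6, n ≠ 3), so both are valid.

n = -5.3912 or n = 1.3912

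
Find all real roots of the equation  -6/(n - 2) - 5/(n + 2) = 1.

n = -11.1789 or n = 0.1789

Multiply both sides by (n - 2)(n + 2):
-6(n + 2) - 5(n - 2) = (n - 2)(n + 2).
Expand and collect terms: n^2 + 11n - 2 = 0.
By the quadratic formula, n = (-11 +/- sqrt(129)) / 2, so n ~= 0.1789 or n ~= -11.1789.
Neither value makes a denominator zero (n != 2, n != -2), so both are valid.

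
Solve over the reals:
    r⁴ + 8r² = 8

Let u = r². The equation becomes u² + 8u - 8 = 0.
By the quadratic formula, u = -4 + 2·√(6) or u = -2·√(6) - 4.
r² = -4 + 2·√(6) gives r = ±√(-4 + 2·√(6)) ≈ ±0.9481.
r² = -2·√(6) - 4 < 0 has no real solution.

r = -0.9481 or r = 0.9481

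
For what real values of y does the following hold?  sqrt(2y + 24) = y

Square both sides: 2y + 24 = (y)^2.
Expand and rearrange: y^2 - 2y - 24 = 0.
Solving gives y = 6 or y = -4.
Check each candidate in the original equation:
  y = 6: sqrt(36) = 6, while y = 6 — valid.
  y = -4: sqrt(16) = 4, while y = -4 — extraneous.

y = 6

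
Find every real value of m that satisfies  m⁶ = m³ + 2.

Let u = m³. The equation becomes u² - u - 2 = 0.
Factor: (u + 1)(u - 2) = 0, so u = -1 or u = 2.
m³ = -1 gives m = -1.
m³ = 2 gives m = ∛(2) ≈ 1.2599.

m = -1 or m = 1.2599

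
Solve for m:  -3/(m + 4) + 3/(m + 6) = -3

m = -6.7321 or m = -3.2679

Multiply both sides by (m + 4)(m + 6):
-3(m + 6) + 3(m + 4) = -3(m + 4)(m + 6).
Expand and collect terms: -3m^2 - 30m - 66 = 0.
By the quadratic formula, m = (30 +/- sqrt(108)) / -6, so m ~= -6.7321 or m ~= -3.2679.
Neither value makes a denominator zero (m != -4, m != -6), so both are valid.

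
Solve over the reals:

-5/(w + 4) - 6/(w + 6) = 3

Multiply both sides by (w + 4)(w + 6):
-5(w + 6) - 6(w + 4) = 3(w + 4)(w + 6).
Expand and collect terms: 3w² + 41w + 126 = 0.
Factor or apply the quadratic formula: w = -4.6667 or w = -9.
Neither value makes a denominator zero (w ≠ -4, w ≠ -6), so both are valid.

w = -9 or w = -4.6667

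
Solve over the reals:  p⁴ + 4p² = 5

Let u = p². The equation becomes u² + 4u - 5 = 0.
Factor: (u - 1)(u + 5) = 0, so u = 1 or u = -5.
p² = 1 gives p = ±1.
p² = -5 < 0 has no real solution.

p = -1 or p = 1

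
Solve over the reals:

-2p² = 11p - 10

p = -6.2944 or p = 0.7944

Rearrange to standard form: -2p² - 11p + 10 = 0.
Discriminant: (-11)² − 4·(-2)·10 = 201.
Quadratic formula: p = (11 ± √201) / (-4).
So p = -√(201)/4 - 11/4 ≈ -6.2944 or p = -11/4 + √(201)/4 ≈ 0.7944.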